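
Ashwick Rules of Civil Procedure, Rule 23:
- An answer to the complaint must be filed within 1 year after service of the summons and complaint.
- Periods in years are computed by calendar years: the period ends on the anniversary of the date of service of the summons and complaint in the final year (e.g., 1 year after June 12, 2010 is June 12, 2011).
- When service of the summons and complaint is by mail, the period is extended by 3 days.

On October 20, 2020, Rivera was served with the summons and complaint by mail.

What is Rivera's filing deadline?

October 23, 2021

1 year after October 20, 2020 is October 20, 2021.
Service was by mail, adding 3 days: October 20, 2021 + 3 days = October 23, 2021.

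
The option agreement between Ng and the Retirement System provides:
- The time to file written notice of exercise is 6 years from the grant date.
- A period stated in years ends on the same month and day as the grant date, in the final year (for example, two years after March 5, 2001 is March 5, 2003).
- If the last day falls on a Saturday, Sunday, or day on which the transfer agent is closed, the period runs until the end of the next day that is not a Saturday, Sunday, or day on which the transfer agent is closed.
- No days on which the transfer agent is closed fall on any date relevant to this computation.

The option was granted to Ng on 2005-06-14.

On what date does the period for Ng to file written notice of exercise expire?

6 years after 2005-06-14 is June 14, 2011.
June 14, 2011 is a Tuesday and not a day on which the transfer agent is closed, so no extension applies.

June 14, 2011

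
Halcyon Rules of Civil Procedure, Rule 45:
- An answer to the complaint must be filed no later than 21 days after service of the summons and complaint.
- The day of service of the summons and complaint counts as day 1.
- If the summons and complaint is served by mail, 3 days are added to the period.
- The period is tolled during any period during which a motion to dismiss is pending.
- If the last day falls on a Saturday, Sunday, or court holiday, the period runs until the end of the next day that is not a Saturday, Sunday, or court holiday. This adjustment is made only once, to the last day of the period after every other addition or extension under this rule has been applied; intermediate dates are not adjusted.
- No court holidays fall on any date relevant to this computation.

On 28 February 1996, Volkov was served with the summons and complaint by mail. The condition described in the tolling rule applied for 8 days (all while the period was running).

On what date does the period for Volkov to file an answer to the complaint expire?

April 1, 1996

Counting 28 February 1996 as day 1, day 21 is March 19, 1996.
Service was by mail, adding 3 days: March 19, 1996 + 3 days = March 22, 1996.
Tolling adds 8 days: March 22, 1996 + 8 days = March 30, 1996.
March 30, 1996 is Saturday; March 31, 1996 is Sunday. The next qualifying day is April 1, 1996.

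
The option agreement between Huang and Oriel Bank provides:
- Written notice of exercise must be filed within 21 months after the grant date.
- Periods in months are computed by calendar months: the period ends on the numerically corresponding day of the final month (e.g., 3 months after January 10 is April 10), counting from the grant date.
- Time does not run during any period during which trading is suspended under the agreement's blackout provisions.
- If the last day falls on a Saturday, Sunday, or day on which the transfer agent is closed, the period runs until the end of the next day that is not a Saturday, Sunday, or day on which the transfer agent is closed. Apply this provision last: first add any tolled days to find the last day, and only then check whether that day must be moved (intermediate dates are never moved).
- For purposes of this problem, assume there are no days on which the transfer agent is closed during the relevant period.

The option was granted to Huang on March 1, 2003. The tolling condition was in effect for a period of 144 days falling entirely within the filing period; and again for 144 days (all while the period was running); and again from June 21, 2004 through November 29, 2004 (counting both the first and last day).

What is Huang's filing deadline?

21 months after March 1, 2003 is December 1, 2004.
Tolling adds 144 days: December 1, 2004 + 144 days = April 24, 2005.
Tolling adds 144 days: April 24, 2005 + 144 days = September 15, 2005.
From June 21, 2004 through November 29, 2004 inclusive is 162 days; tolling adds 162 days: September 15, 2005 + 162 days = February 24, 2006.
February 24, 2006 is a Friday and not a day on which the transfer agent is closed, so no extension applies.

February 24, 2006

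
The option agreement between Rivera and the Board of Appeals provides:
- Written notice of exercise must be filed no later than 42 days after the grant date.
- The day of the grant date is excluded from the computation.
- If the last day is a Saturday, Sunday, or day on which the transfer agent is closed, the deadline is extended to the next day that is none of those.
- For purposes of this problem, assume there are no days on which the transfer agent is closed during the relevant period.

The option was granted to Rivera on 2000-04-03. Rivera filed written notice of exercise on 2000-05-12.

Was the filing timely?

42 days after 2000-04-03 is May 15, 2000.
May 15, 2000 is a Monday and not a day on which the transfer agent is closed, so no extension applies.
The deadline is May 15, 2000; the filing on May 12, 2000 is on or before that date.

Yes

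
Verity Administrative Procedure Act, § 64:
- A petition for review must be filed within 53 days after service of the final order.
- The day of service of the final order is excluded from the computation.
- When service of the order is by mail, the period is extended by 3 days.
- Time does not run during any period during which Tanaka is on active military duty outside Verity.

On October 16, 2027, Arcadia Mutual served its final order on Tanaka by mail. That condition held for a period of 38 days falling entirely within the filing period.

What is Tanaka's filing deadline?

January 18, 2028

53 days after October 16, 2027 is December 8, 2027.
Service was by mail, adding 3 days: December 8, 2027 + 3 days = December 11, 2027.
Tolling adds 38 days: December 11, 2027 + 38 days = January 18, 2028.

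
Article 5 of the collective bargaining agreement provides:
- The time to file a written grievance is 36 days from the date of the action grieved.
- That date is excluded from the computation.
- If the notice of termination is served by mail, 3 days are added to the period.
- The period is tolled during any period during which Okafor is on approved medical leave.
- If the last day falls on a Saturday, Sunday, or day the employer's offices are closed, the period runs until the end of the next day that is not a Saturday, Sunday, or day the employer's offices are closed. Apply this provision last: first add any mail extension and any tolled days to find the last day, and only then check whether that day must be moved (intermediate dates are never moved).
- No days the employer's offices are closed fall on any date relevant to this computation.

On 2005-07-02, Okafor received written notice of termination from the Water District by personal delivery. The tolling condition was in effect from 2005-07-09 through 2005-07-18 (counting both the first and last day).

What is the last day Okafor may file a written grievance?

August 17, 2005

36 days after 2005-07-02 is August 7, 2005.
Service was not by mail, so no mail extension applies.
From July 9, 2005 through July 18, 2005 inclusive is 10 days; tolling adds 10 days: August 7, 2005 + 10 days = August 17, 2005.
August 17, 2005 is a Wednesday and not a day the employer's offices are closed, so no extension applies.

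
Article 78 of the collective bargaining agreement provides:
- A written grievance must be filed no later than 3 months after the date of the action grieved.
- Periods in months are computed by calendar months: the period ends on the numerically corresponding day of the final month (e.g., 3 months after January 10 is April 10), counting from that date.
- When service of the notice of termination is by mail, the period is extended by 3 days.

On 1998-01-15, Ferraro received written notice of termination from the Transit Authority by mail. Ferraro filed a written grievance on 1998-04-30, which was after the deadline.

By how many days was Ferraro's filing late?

12 days

3 months after 1998-01-15 is April 15, 1998.
Service was by mail, adding 3 days: April 15, 1998 + 3 days = April 18, 1998.
The deadline is April 18, 1998; from April 18, 1998 to April 30, 1998 is 12 days.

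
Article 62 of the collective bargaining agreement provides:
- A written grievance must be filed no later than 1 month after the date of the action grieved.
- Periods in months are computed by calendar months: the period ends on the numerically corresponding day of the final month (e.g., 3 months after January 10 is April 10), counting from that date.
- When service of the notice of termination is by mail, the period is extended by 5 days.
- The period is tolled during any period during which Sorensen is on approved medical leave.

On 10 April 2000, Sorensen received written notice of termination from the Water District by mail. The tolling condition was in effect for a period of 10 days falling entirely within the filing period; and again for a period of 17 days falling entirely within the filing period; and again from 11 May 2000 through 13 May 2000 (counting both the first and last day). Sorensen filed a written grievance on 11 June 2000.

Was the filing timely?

Yes

1 month after 10 April 2000 is May 10, 2000.
Service was by mail, adding 5 days: May 10, 2000 + 5 days = May 15, 2000.
Tolling adds 10 days: May 15, 2000 + 10 days = May 25, 2000.
Tolling adds 17 days: May 25, 2000 + 17 days = June 11, 2000.
From May 11, 2000 through May 13, 2000 inclusive is 3 days; tolling adds 3 days: June 11, 2000 + 3 days = June 14, 2000.
The deadline is June 14, 2000; the filing on June 11, 2000 is on or before that date.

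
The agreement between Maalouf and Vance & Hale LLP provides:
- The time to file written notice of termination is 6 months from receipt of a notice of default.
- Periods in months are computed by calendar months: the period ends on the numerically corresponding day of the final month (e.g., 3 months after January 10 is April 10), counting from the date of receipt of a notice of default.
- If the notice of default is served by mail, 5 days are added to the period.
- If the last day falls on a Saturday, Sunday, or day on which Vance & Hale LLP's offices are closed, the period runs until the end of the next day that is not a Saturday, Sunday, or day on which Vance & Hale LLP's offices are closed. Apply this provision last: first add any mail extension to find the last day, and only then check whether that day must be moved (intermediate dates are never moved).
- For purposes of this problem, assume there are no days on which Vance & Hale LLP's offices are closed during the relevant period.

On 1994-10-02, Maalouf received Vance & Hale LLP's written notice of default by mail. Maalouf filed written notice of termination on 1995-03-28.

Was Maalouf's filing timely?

6 months after 1994-10-02 is April 2, 1995.
Service was by mail, adding 5 days: April 2, 1995 + 5 days = April 7, 1995.
April 7, 1995 is a Friday and not a day on which Vance & Hale LLP's offices are closed, so no extension applies.
The deadline is April 7, 1995; the filing on March 28, 1995 is on or before that date.

Yes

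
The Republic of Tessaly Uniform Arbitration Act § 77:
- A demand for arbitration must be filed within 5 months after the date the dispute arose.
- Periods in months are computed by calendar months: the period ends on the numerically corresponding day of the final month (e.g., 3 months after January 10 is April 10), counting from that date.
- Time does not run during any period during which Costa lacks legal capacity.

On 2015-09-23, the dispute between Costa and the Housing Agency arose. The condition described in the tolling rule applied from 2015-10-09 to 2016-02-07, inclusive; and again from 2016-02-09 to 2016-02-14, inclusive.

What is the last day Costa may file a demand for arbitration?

5 months after 2015-09-23 is February 23, 2016.
From October 9, 2015 through February 7, 2016 inclusive is 122 days; tolling adds 122 days: February 23, 2016 + 122 days = June 24, 2016.
From February 9, 2016 through February 14, 2016 inclusive is 6 days; tolling adds 6 days: June 24, 2016 + 6 days = June 30, 2016.

June 30, 2016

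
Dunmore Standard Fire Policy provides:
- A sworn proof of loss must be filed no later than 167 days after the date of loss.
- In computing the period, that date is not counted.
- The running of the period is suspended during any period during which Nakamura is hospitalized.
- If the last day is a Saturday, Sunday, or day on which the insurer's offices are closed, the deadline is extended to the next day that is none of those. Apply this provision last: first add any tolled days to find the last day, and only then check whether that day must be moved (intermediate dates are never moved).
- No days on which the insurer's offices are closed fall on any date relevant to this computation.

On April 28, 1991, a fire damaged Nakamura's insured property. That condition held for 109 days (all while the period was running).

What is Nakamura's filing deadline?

167 days after April 28, 1991 is October 12, 1991.
Tolling adds 109 days: October 12, 1991 + 109 days = January 29, 1992.
January 29, 1992 is a Wednesday and not a day on which the insurer's offices are closed, so no extension applies.

January 29, 1992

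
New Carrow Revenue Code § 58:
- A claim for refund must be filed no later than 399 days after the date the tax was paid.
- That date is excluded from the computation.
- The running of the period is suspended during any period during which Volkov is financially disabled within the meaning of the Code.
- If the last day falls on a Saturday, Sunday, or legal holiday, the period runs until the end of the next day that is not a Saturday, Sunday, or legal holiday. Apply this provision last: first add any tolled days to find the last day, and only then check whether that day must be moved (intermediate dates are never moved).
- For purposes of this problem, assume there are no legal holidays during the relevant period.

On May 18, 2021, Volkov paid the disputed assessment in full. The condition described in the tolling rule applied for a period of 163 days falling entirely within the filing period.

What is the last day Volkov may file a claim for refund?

December 1, 2022

399 days after May 18, 2021 is June 21, 2022.
Tolling adds 163 days: June 21, 2022 + 163 days = December 1, 2022.
December 1, 2022 is a Thursday and not a legal holiday, so no extension applies.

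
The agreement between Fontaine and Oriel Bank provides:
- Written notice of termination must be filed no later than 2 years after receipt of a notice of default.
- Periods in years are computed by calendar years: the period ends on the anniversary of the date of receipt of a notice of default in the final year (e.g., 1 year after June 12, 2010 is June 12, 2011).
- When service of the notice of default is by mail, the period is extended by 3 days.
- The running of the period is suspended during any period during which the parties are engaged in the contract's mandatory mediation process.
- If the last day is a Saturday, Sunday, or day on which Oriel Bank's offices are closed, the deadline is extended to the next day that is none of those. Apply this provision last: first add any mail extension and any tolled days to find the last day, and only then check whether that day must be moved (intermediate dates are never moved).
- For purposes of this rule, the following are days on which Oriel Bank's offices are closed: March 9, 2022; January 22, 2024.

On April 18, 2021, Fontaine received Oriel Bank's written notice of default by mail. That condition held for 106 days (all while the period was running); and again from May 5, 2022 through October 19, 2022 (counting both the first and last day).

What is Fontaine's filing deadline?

January 23, 2024

2 years after April 18, 2021 is April 18, 2023.
Service was by mail, adding 3 days: April 18, 2023 + 3 days = April 21, 2023.
Tolling adds 106 days: April 21, 2023 + 106 days = August 5, 2023.
From May 5, 2022 through October 19, 2022 inclusive is 168 days; tolling adds 168 days: August 5, 2023 + 168 days = January 20, 2024.
January 20, 2024 is Saturday; January 21, 2024 is Sunday; January 22, 2024 is a listed holiday. The next qualifying day is January 23, 2024.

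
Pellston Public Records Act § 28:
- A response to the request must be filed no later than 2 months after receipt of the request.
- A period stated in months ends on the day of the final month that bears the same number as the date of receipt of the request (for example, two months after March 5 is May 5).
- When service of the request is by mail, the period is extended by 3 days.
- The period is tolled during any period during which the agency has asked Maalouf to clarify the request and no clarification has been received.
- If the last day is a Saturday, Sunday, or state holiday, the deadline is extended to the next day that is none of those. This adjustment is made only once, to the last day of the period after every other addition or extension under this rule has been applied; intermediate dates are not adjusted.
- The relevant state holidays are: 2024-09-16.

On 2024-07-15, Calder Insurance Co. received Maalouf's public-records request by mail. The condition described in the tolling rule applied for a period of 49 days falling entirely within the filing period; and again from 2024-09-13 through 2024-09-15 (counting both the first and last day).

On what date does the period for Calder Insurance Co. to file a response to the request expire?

2 months after 2024-07-15 is September 15, 2024.
Service was by mail, adding 3 days: September 15, 2024 + 3 days = September 18, 2024.
Tolling adds 49 days: September 18, 2024 + 49 days = November 6, 2024.
From September 13, 2024 through September 15, 2024 inclusive is 3 days; tolling adds 3 days: November 6, 2024 + 3 days = November 9, 2024.
November 9, 2024 is Saturday; November 10, 2024 is Sunday. The next qualifying day is November 11, 2024.

November 11, 2024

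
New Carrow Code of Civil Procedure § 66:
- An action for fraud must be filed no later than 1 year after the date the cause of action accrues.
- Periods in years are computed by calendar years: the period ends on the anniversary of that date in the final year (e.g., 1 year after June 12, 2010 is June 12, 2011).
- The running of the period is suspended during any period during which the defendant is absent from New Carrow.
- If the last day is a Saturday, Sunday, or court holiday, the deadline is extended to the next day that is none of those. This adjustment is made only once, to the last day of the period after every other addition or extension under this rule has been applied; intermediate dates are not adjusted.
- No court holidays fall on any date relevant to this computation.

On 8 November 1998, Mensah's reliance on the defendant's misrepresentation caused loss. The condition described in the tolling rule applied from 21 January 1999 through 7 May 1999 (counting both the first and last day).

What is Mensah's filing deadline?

February 23, 2000

1 year after 8 November 1998 is November 8, 1999.
From January 21, 1999 through May 7, 1999 inclusive is 107 days; tolling adds 107 days: November 8, 1999 + 107 days = February 23, 2000.
February 23, 2000 is a Wednesday and not a court holiday, so no extension applies.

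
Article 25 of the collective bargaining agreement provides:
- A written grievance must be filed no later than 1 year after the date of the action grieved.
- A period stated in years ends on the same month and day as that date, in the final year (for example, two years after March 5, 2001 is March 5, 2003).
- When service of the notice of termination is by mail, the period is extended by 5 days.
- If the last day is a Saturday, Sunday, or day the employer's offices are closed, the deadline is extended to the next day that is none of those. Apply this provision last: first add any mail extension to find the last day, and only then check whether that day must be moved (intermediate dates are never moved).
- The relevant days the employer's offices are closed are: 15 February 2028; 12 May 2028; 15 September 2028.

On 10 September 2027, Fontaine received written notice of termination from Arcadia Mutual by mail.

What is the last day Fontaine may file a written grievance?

September 18, 2028

1 year after 10 September 2027 is September 10, 2028.
Service was by mail, adding 5 days: September 10, 2028 + 5 days = September 15, 2028.
September 15, 2028 is a listed holiday; September 16, 2028 is Saturday; September 17, 2028 is Sunday. The next qualifying day is September 18, 2028.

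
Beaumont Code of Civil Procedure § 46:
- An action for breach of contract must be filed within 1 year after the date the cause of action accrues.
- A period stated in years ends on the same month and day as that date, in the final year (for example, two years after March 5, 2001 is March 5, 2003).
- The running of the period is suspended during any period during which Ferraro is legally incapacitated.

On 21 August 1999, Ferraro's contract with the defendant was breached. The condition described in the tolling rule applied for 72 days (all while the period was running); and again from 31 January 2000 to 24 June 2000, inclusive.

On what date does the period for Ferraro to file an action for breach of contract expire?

March 27, 2001

1 year after 21 August 1999 is August 21, 2000.
Tolling adds 72 days: August 21, 2000 + 72 days = November 1, 2000.
From January 31, 2000 through June 24, 2000 inclusive is 146 days; tolling adds 146 days: November 1, 2000 + 146 days = March 27, 2001.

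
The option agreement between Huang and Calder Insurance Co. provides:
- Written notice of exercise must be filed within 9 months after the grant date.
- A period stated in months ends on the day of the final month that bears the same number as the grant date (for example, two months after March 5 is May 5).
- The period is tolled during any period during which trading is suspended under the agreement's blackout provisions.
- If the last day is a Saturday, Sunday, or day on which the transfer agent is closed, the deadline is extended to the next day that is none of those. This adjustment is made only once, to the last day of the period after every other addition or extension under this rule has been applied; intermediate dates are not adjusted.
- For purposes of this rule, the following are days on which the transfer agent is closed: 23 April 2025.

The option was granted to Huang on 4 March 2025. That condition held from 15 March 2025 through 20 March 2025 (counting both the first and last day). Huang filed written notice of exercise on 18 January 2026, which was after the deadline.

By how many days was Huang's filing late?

39 days

9 months after 4 March 2025 is December 4, 2025.
From March 15, 2025 through March 20, 2025 inclusive is 6 days; tolling adds 6 days: December 4, 2025 + 6 days = December 10, 2025.
December 10, 2025 is a Wednesday and not a day on which the transfer agent is closed, so no extension applies.
The deadline is December 10, 2025; from December 10, 2025 to January 18, 2026 is 39 days.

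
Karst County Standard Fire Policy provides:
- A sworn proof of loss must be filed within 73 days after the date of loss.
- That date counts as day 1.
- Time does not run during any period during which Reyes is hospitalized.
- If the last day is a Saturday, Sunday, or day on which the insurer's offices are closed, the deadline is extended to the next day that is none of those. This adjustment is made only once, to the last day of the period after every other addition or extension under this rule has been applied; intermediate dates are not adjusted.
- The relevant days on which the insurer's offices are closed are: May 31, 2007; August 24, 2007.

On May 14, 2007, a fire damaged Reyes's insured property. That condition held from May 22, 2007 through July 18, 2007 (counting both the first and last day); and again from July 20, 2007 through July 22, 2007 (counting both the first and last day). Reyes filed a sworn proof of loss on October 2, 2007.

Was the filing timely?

No

Counting May 14, 2007 as day 1, day 73 is July 25, 2007.
From May 22, 2007 through July 18, 2007 inclusive is 58 days; tolling adds 58 days: July 25, 2007 + 58 days = September 21, 2007.
From July 20, 2007 through July 22, 2007 inclusive is 3 days; tolling adds 3 days: September 21, 2007 + 3 days = September 24, 2007.
September 24, 2007 is a Monday and not a day on which the insurer's offices are closed, so no extension applies.
The deadline is September 24, 2007; the filing on October 2, 2007 is after that date.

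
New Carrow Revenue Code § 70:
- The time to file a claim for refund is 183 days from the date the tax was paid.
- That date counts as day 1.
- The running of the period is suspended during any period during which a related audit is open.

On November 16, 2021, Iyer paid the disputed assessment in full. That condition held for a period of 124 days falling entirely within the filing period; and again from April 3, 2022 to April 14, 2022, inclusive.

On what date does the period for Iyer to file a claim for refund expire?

Counting November 16, 2021 as day 1, day 183 is May 17, 2022.
Tolling adds 124 days: May 17, 2022 + 124 days = September 18, 2022.
From April 3, 2022 through April 14, 2022 inclusive is 12 days; tolling adds 12 days: September 18, 2022 + 12 days = September 30, 2022.

September 30, 2022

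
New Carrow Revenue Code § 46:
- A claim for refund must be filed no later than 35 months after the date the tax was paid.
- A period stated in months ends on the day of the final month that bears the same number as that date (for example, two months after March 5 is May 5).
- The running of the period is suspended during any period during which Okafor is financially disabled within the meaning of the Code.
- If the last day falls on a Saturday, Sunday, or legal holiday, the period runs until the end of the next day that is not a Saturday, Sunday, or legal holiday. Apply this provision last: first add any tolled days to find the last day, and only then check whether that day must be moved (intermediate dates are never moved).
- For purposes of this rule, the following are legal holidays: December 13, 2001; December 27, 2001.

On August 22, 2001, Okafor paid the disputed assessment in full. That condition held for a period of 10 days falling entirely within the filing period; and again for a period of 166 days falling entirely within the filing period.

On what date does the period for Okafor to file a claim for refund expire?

January 14, 2005

35 months after August 22, 2001 is July 22, 2004.
Tolling adds 10 days: July 22, 2004 + 10 days = August 1, 2004.
Tolling adds 166 days: August 1, 2004 + 166 days = January 14, 2005.
January 14, 2005 is a Friday and not a legal holiday, so no extension applies.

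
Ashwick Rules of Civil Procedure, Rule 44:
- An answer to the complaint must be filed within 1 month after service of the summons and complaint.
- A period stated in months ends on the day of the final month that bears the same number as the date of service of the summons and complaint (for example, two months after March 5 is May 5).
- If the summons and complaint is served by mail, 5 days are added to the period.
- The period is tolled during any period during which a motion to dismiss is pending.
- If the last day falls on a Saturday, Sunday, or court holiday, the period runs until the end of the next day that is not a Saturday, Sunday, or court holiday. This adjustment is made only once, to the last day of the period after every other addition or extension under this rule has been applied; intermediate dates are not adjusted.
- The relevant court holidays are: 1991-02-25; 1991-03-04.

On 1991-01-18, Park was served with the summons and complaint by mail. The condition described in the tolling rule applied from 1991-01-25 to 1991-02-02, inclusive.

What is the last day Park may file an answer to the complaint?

1 month after 1991-01-18 is February 18, 1991.
Service was by mail, adding 5 days: February 18, 1991 + 5 days = February 23, 1991.
From January 25, 1991 through February 2, 1991 inclusive is 9 days; tolling adds 9 days: February 23, 1991 + 9 days = March 4, 1991.
March 4, 1991 is a listed holiday. The next qualifying day is March 5, 1991.

March 5, 1991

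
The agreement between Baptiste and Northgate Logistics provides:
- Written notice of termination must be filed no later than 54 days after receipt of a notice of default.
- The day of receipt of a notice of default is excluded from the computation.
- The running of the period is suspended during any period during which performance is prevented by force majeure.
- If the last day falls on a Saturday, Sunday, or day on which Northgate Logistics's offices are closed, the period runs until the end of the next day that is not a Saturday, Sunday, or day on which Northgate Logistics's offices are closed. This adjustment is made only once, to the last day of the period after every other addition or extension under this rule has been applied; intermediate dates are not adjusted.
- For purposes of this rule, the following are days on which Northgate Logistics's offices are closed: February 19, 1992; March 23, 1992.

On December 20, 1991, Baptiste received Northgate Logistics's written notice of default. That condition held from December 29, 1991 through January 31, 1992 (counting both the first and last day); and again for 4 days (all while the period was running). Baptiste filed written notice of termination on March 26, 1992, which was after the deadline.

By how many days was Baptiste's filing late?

54 days after December 20, 1991 is February 12, 1992.
From December 29, 1991 through January 31, 1992 inclusive is 34 days; tolling adds 34 days: February 12, 1992 + 34 days = March 17, 1992.
Tolling adds 4 days: March 17, 1992 + 4 days = March 21, 1992.
March 21, 1992 is Saturday; March 22, 1992 is Sunday; March 23, 1992 is a listed holiday. The next qualifying day is March 24, 1992.
The deadline is March 24, 1992; from March 24, 1992 to March 26, 1992 is 2 days.

2 days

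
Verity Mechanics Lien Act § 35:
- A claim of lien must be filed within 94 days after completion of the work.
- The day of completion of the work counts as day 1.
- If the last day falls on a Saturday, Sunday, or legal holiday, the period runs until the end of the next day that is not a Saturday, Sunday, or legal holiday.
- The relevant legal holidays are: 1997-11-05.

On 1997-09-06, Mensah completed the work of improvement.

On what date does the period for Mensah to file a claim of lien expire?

Counting 1997-09-06 as day 1, day 94 is December 8, 1997.
December 8, 1997 is a Monday and not a legal holiday, so no extension applies.

December 8, 1997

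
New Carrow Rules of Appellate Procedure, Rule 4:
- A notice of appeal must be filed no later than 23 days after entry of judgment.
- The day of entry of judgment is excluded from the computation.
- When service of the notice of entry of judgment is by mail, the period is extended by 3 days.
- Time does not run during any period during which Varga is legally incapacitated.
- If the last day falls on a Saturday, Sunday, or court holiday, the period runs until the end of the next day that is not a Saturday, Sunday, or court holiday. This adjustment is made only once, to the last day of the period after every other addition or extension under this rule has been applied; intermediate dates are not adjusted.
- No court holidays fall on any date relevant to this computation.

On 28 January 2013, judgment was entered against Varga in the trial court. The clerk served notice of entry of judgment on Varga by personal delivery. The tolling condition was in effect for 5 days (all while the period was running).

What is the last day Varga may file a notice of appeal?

23 days after 28 January 2013 is February 20, 2013.
Service was not by mail, so no mail extension applies.
Tolling adds 5 days: February 20, 2013 + 5 days = February 25, 2013.
February 25, 2013 is a Monday and not a court holiday, so no extension applies.

February 25, 2013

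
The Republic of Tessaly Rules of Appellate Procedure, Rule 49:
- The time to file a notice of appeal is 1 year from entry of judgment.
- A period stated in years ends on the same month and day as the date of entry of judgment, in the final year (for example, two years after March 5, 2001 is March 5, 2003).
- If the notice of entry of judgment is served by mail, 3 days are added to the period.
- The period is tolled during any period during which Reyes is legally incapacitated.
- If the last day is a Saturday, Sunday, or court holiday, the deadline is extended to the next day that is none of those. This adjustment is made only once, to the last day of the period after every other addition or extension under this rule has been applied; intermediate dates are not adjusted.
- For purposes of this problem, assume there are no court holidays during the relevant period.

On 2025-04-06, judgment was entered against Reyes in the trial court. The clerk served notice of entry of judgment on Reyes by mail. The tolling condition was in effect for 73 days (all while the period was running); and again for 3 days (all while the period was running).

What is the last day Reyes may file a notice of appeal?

June 24, 2026

1 year after 2025-04-06 is April 6, 2026.
Service was by mail, adding 3 days: April 6, 2026 + 3 days = April 9, 2026.
Tolling adds 73 days: April 9, 2026 + 73 days = June 21, 2026.
Tolling adds 3 days: June 21, 2026 + 3 days = June 24, 2026.
June 24, 2026 is a Wednesday and not a court holiday, so no extension applies.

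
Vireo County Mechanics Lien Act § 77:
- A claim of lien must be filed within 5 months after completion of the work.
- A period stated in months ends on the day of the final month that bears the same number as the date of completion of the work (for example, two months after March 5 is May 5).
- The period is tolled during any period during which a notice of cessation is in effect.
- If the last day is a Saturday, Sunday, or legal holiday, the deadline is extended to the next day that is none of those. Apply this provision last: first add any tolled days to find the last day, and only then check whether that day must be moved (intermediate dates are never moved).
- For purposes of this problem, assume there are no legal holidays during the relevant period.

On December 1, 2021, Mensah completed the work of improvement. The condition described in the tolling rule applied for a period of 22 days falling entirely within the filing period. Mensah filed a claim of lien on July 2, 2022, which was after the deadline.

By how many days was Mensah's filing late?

40 days

5 months after December 1, 2021 is May 1, 2022.
Tolling adds 22 days: May 1, 2022 + 22 days = May 23, 2022.
May 23, 2022 is a Monday and not a legal holiday, so no extension applies.
The deadline is May 23, 2022; from May 23, 2022 to July 2, 2022 is 40 days.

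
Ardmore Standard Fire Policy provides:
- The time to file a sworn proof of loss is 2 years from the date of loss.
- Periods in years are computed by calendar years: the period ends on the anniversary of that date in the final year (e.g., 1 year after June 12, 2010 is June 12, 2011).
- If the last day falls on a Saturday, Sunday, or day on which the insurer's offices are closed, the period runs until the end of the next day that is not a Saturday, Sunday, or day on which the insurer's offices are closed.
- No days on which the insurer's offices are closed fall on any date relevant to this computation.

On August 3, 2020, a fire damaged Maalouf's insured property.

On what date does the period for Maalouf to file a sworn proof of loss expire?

August 3, 2022

2 years after August 3, 2020 is August 3, 2022.
August 3, 2022 is a Wednesday and not a day on which the insurer's offices are closed, so no extension applies.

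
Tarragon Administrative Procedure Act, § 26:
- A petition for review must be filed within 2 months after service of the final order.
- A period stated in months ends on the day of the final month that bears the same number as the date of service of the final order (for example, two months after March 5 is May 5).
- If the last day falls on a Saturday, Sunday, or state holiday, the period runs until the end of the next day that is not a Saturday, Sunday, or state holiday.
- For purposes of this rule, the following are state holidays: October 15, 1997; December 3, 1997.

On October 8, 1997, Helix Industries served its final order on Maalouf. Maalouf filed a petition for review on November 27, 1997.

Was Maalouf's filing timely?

2 months after October 8, 1997 is December 8, 1997.
December 8, 1997 is a Monday and not a state holiday, so no extension applies.
The deadline is December 8, 1997; the filing on November 27, 1997 is on or before that date.

Yes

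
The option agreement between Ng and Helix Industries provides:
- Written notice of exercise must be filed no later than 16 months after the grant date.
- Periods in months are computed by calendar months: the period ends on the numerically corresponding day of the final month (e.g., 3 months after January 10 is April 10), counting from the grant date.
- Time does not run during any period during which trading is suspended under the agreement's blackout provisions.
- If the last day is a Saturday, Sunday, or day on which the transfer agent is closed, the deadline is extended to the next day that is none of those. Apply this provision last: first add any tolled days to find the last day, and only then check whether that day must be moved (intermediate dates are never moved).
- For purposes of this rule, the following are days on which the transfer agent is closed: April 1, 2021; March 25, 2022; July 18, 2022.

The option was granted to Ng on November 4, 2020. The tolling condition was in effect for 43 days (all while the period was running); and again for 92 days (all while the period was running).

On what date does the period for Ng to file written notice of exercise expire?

16 months after November 4, 2020 is March 4, 2022.
Tolling adds 43 days: March 4, 2022 + 43 days = April 16, 2022.
Tolling adds 92 days: April 16, 2022 + 92 days = July 17, 2022.
July 17, 2022 is Sunday; July 18, 2022 is a listed holiday. The next qualifying day is July 19, 2022.

July 19, 2022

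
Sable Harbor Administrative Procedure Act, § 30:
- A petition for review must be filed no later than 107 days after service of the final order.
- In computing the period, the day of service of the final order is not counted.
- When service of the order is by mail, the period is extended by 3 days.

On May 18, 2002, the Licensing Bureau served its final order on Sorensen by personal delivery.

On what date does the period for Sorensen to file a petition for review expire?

September 2, 2002

107 days after May 18, 2002 is September 2, 2002.
Service was not by mail, so no mail extension applies.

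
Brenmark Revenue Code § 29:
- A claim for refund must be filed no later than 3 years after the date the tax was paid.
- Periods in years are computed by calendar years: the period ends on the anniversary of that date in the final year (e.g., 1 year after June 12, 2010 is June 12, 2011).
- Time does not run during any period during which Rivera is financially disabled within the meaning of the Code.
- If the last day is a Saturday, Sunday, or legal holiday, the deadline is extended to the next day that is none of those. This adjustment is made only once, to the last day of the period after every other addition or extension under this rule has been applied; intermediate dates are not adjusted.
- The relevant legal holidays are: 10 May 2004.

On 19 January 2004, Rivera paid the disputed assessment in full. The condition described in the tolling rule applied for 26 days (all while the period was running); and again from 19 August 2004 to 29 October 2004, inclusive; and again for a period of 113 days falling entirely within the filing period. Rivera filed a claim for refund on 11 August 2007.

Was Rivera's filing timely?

Yes

3 years after 19 January 2004 is January 19, 2007.
Tolling adds 26 days: January 19, 2007 + 26 days = February 14, 2007.
From August 19, 2004 through October 29, 2004 inclusive is 72 days; tolling adds 72 days: February 14, 2007 + 72 days = April 27, 2007.
Tolling adds 113 days: April 27, 2007 + 113 days = August 18, 2007.
August 18, 2007 is Saturday; August 19, 2007 is Sunday. The next qualifying day is August 20, 2007.
The deadline is August 20, 2007; the filing on August 11, 2007 is on or before that date.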